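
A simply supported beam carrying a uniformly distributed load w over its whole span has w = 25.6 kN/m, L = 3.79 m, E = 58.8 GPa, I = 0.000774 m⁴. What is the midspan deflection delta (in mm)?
Model: a simply supported beam carrying a uniformly distributed load w over its whole span, so delta = (5·w·L^4) / (384·E·I).
Convert to SI units:
  w = 25.6 kN/m = 25600 N/m
  E = 58.8 GPa = 5.88 × 10¹⁰ Pa
Substitute:
  delta = (5 × 25600 × 3.79^4) / (384 × (5.88 × 10¹⁰) × 0.000774)
  delta = 0.001511 m
Convert: delta = 0.001511 m = 1.511 mm
Final answer: delta = 1.511 mm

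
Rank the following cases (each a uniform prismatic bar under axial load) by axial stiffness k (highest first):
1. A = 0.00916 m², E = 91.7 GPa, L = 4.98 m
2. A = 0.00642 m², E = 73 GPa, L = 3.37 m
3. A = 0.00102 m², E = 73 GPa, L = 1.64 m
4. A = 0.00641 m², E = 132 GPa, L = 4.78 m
Model: a uniform prismatic bar under axial load, so k = (A·E) / L (SI units).
  Case 1: k = (0.00916 × (9.17 × 10¹⁰)) / 4.98 = 1.687 × 10⁸ N/m = 168.7 MN/m
  Case 2: k = (0.00642 × (7.3 × 10¹⁰)) / 3.37 = 1.391 × 10⁸ N/m = 139.1 MN/m
  Case 3: k = (0.00102 × (7.3 × 10¹⁰)) / 1.64 = 4.54 × 10⁷ N/m = 45.4 MN/m
  Case 4: k = (0.00641 × (1.32 × 10¹¹)) / 4.78 = 1.77 × 10⁸ N/m = 177 MN/m
Ordering: 177 MN/m (case 4) > 168.7 MN/m (case 1) > 139.1 MN/m (case 2) > 45.4 MN/m (case 3)
Final answer: 4, 1, 2, 3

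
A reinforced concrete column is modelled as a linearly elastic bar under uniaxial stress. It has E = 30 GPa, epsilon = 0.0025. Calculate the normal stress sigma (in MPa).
Model: a linearly elastic bar under uniaxial stress, so sigma = E·epsilon.
Convert to SI units:
  E = 30 GPa = 3 × 10¹⁰ Pa
Substitute:
  sigma = (3 × 10¹⁰) × 0.0025
  sigma = 7.5 × 10⁷ Pa
Convert: sigma = 7.5 × 10⁷ Pa = 75 MPa
Final answer: sigma = 75 MPa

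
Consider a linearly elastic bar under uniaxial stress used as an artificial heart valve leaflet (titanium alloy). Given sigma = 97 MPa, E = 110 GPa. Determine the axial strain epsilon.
Model: a linearly elastic bar under uniaxial stress, so epsilon = sigma / E.
Convert to SI units:
  sigma = 97 MPa = 9.7 × 10⁷ Pa
  E = 110 GPa = 1.1 × 10¹¹ Pa
Substitute:
  epsilon = (9.7 × 10⁷) / (1.1 × 10¹¹)
  epsilon = 0.0008818
Final answer: epsilon = 0.0008818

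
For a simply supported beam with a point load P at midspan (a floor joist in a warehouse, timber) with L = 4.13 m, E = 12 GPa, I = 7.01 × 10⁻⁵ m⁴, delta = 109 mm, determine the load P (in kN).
Model: a simply supported beam with a point load P at midspan, so delta = (P·L^3) / (48·E·I).
Solve for P: P = (48·delta·E·I) / L^3.
Convert to SI units:
  E = 12 GPa = 1.2 × 10¹⁰ Pa
  delta = 109 mm = 0.109 m
Substitute:
  P = (48 × 0.109 × (1.2 × 10¹⁰) × (7.01 × 10⁻⁵)) / 4.13^3
  P = 62480 N
Convert: P = 62480 N = 62.48 kN
Final answer: P = 62.48 kN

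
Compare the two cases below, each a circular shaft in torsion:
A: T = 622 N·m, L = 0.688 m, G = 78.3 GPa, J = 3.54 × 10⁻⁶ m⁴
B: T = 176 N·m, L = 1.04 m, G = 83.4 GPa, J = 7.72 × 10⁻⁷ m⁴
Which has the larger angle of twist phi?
Model: a circular shaft in torsion, so phi = (T·L) / (G·J) (SI units).
  A: phi = (622 × 0.688) / ((7.83 × 10¹⁰) × (3.54 × 10⁻⁶)) = 0.001544 rad = 0.08846°
  B: phi = (176 × 1.04) / ((8.34 × 10¹⁰) × (7.72 × 10⁻⁷)) = 0.002843 rad = 0.1629°
0.1629° > 0.08846°, so B is larger.
Final answer: B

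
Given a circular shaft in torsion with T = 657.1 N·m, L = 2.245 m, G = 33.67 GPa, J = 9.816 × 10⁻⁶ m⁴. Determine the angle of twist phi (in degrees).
Model: a circular shaft in torsion, so phi = (T·L) / (G·J).
Convert to SI units:
  G = 33.67 GPa = 3.367 × 10¹⁰ Pa
Substitute:
  phi = (657.1 × 2.245) / ((3.367 × 10¹⁰) × (9.816 × 10⁻⁶))
  phi = 0.004463 rad
Convert to degrees: phi = 0.004463 × 180/π = 0.2557°
Final answer: phi = 0.2557°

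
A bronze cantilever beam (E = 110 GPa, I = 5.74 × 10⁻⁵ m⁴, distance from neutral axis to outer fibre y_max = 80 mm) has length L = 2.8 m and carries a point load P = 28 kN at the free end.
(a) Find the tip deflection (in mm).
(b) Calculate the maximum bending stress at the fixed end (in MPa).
(a) Tip deflection of a cantilever with an end point load: δ = P·L^3 / (3·E·I). Convert P = 28 kN = 28000 N, E = 110 GPa = 1.1 × 10¹¹ Pa.
  δ = (28000 × 2.8^3) / (3 × (1.1 × 10¹¹) × (5.74 × 10⁻⁵)) = 0.03245 m = 32.45 mm
(b) Maximum bending moment at the fixed end: M = P·L = 28000 × 2.8 = 78400 N·m. Convert y_max = 80 mm = 0.08 m.
  σ = M·y_max / I = (78400 × 0.08) / (5.74 × 10⁻⁵) = 1.093 × 10⁸ Pa = 109.3 MPa
Final answer: (a) δ = 32.45 mm, (b) σ = 109.3 MPa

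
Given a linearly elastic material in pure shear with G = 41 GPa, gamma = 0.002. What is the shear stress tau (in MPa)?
Model: a linearly elastic material in pure shear, so tau = G·gamma.
Convert to SI units:
  G = 41 GPa = 4.1 × 10¹⁰ Pa
Substitute:
  tau = (4.1 × 10¹⁰) × 0.002
  tau = 8.2 × 10⁷ Pa
Convert: tau = 8.2 × 10⁷ Pa = 82 MPa
Final answer: tau = 82 MPa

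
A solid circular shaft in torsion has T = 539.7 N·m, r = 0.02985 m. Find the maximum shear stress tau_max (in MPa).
Model: a solid circular shaft in torsion, so tau_max = (2·T) / (π·r^3).
Substitute:
  tau_max = (2 × 539.7) / (π × 0.02985^3)
  tau_max = 1.292 × 10⁷ Pa
Convert: tau_max = 1.292 × 10⁷ Pa = 12.92 MPa
Final answer: tau_max = 12.92 MPa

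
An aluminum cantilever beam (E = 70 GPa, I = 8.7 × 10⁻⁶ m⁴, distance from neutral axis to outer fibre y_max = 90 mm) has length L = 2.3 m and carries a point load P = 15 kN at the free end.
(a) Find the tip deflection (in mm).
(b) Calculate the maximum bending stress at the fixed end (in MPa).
(a) Tip deflection of a cantilever with an end point load: δ = P·L^3 / (3·E·I). Convert P = 15 kN = 15000 N, E = 70 GPa = 7 × 10¹⁰ Pa.
  δ = (15000 × 2.3^3) / (3 × (7 × 10¹⁰) × (8.7 × 10⁻⁶)) = 0.09989 m = 99.89 mm
(b) Maximum bending moment at the fixed end: M = P·L = 15000 × 2.3 = 34500 N·m. Convert y_max = 90 mm = 0.09 m.
  σ = M·y_max / I = (34500 × 0.09) / (8.7 × 10⁻⁶) = 3.569 × 10⁸ Pa = 356.9 MPa
Final answer: (a) δ = 99.89 mm, (b) σ = 356.9 MPa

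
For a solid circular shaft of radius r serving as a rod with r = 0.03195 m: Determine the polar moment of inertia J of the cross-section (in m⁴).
Model: a solid circular shaft of radius r, so J = (π·r^4) / 2.
Substitute:
  J = (π × 0.03195^4) / 2
  J = 1.637 × 10⁻⁶ m⁴
Final answer: J = 1.637 × 10⁻⁶ m⁴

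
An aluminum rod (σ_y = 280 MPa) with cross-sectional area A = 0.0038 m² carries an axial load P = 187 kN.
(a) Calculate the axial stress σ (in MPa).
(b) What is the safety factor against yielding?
(a) Axial stress σ = P/A. Convert P = 187 kN = 187000 N.
  σ = 187000 / 0.0038 = 4.921 × 10⁷ Pa = 49.21 MPa
(b) Safety factor SF = σ_y/σ = 280 / 49.21 = 5.69
Final answer: (a) σ = 49.21 MPa, (b) SF = 5.69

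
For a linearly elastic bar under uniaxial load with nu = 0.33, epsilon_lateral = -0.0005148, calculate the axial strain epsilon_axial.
Model: a linearly elastic bar under uniaxial load, so epsilon_lateral = -nu·epsilon_axial.
Solve for epsilon_axial: epsilon_axial = -epsilon_lateral / nu.
Substitute:
  epsilon_axial = -(-0.0005148) / 0.33
  epsilon_axial = 0.00156
Final answer: epsilon_axial = 0.00156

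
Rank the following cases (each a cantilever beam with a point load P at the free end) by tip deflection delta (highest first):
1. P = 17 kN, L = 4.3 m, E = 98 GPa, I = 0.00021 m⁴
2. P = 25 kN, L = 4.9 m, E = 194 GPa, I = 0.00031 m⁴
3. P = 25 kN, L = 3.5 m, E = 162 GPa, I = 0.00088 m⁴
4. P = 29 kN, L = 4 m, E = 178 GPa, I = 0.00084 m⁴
Model: a cantilever beam with a point load P at the free end, so delta = (P·L^3) / (3·E·I) (SI units).
  Case 1: delta = (17000 × 4.3^3) / (3 × (9.8 × 10¹⁰) × 0.00021) = 0.02189 m = 21.89 mm
  Case 2: delta = (25000 × 4.9^3) / (3 × (1.94 × 10¹¹) × 0.00031) = 0.0163 m = 16.3 mm
  Case 3: delta = (25000 × 3.5^3) / (3 × (1.62 × 10¹¹) × 0.00088) = 0.002506 m = 2.506 mm
  Case 4: delta = (29000 × 4^3) / (3 × (1.78 × 10¹¹) × 0.00084) = 0.004138 m = 4.138 mm
Ordering: 21.89 mm (case 1) > 16.3 mm (case 2) > 4.138 mm (case 4) > 2.506 mm (case 3)
Final answer: 1, 2, 4, 3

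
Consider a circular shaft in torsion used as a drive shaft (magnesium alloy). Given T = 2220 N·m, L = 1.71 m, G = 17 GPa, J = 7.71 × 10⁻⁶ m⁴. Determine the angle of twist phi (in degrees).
Model: a circular shaft in torsion, so phi = (T·L) / (G·J).
Convert to SI units:
  G = 17 GPa = 1.7 × 10¹⁰ Pa
Substitute:
  phi = (2220 × 1.71) / ((1.7 × 10¹⁰) × (7.71 × 10⁻⁶))
  phi = 0.02896 rad
Convert to degrees: phi = 0.02896 × 180/π = 1.659°
Final answer: phi = 1.659°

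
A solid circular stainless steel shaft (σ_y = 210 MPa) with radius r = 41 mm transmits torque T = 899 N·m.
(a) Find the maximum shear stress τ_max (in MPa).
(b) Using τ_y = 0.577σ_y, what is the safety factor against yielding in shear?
(a) For a solid circular shaft, τ_max = T·r/J with J = π·r^4/2, i.e. τ_max = 2·T / (π·r^3). Convert r = 41 mm = 0.041 m.
  τ_max = (2 × 899) / (π × 0.041^3) = 8.304 × 10⁶ Pa = 8.304 MPa
(b) τ_y = 0.577 × 210 = 121.17 MPa
  SF = τ_y/τ_max = 121.17 / 8.304 = 14.59
Final answer: (a) τ_max = 8.304 MPa, (b) SF = 14.59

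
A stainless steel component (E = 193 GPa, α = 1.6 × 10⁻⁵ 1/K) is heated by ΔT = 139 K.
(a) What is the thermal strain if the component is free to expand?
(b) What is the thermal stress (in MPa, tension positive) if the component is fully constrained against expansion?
(a) Free thermal strain ε_th = α·ΔT = (1.6 × 10⁻⁵) × 139 = 0.002224
(b) Fully constrained, the expansion is suppressed, so σ = -E·α·ΔT. Convert E = 193 GPa = 1.93 × 10¹¹ Pa.
  σ = -(1.93 × 10¹¹) × (1.6 × 10⁻⁵) × 139 = -4.292 × 10⁸ Pa = -429.2 MPa (compressive)
Final answer: (a) ε_th = 0.002224, (b) σ = -429.2 MPa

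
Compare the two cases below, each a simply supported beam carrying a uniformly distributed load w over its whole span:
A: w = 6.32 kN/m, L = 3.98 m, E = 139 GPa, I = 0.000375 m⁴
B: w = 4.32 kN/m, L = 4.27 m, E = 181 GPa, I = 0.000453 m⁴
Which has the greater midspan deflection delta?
Model: a simply supported beam carrying a uniformly distributed load w over its whole span, so delta = (5·w·L^4) / (384·E·I) (SI units).
  A: delta = (5 × 6320 × 3.98^4) / (384 × (1.39 × 10¹¹) × 0.000375) = 0.0003961 m = 0.3961 mm
  B: delta = (5 × 4320 × 4.27^4) / (384 × (1.81 × 10¹¹) × 0.000453) = 0.0002281 m = 0.2281 mm
0.3961 mm > 0.2281 mm, so A is larger.
Final answer: A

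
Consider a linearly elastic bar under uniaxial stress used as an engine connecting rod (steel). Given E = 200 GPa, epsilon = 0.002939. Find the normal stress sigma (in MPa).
Model: a linearly elastic bar under uniaxial stress, so sigma = E·epsilon.
Convert to SI units:
  E = 200 GPa = 2 × 10¹¹ Pa
Substitute:
  sigma = (2 × 10¹¹) × 0.002939
  sigma = 5.878 × 10⁸ Pa
Convert: sigma = 5.878 × 10⁸ Pa = 587.8 MPa
Final answer: sigma = 587.8 MPa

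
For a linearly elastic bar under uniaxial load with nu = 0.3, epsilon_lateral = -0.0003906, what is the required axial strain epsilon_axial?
Model: a linearly elastic bar under uniaxial load, so epsilon_lateral = -nu·epsilon_axial.
Solve for epsilon_axial: epsilon_axial = -epsilon_lateral / nu.
Substitute:
  epsilon_axial = -(-0.0003906) / 0.3
  epsilon_axial = 0.001302
Final answer: epsilon_axial = 0.001302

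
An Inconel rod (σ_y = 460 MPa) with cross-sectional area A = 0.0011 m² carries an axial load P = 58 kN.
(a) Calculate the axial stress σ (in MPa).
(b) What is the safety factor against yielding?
(a) Axial stress σ = P/A. Convert P = 58 kN = 58000 N.
  σ = 58000 / 0.0011 = 5.273 × 10⁷ Pa = 52.73 MPa
(b) Safety factor SF = σ_y/σ = 460 / 52.73 = 8.724
Final answer: (a) σ = 52.73 MPa, (b) SF = 8.724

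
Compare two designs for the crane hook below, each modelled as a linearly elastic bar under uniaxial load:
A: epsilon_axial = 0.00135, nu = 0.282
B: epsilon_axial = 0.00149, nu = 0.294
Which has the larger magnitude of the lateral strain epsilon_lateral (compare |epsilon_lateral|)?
Model: a linearly elastic bar under uniaxial load, so epsilon_lateral = -nu·epsilon_axial (SI units).
  A: epsilon_lateral = -(0.282 × 0.00135) = -0.0003807
  B: epsilon_lateral = -(0.294 × 0.00149) = -0.0004381
|epsilon_lateral|: A = 0.0003807, B = 0.0004381, so B is larger in magnitude.
Final answer: B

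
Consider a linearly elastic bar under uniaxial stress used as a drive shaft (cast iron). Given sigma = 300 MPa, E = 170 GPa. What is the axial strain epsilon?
Model: a linearly elastic bar under uniaxial stress, so epsilon = sigma / E.
Convert to SI units:
  sigma = 300 MPa = 3 × 10⁸ Pa
  E = 170 GPa = 1.7 × 10¹¹ Pa
Substitute:
  epsilon = (3 × 10⁸) / (1.7 × 10¹¹)
  epsilon = 0.001765
Final answer: epsilon = 0.001765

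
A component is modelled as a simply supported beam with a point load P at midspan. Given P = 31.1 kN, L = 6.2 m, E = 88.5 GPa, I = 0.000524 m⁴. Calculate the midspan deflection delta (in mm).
Model: a simply supported beam with a point load P at midspan, so delta = (P·L^3) / (48·E·I).
Convert to SI units:
  P = 31.1 kN = 31100 N
  E = 88.5 GPa = 8.85 × 10¹⁰ Pa
Substitute:
  delta = (31100 × 6.2^3) / (48 × (8.85 × 10¹⁰) × 0.000524)
  delta = 0.00333 m
Convert: delta = 0.00333 m = 3.33 mm
Final answer: delta = 3.33 mm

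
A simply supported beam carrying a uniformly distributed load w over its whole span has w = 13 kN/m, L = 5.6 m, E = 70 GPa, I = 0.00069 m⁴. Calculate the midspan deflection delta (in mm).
Model: a simply supported beam carrying a uniformly distributed load w over its whole span, so delta = (5·w·L^4) / (384·E·I).
Convert to SI units:
  w = 13 kN/m = 13000 N/m
  E = 70 GPa = 7 × 10¹⁰ Pa
Substitute:
  delta = (5 × 13000 × 5.6^4) / (384 × (7 × 10¹⁰) × 0.00069)
  delta = 0.003447 m
Convert: delta = 0.003447 m = 3.447 mm
Final answer: delta = 3.447 mm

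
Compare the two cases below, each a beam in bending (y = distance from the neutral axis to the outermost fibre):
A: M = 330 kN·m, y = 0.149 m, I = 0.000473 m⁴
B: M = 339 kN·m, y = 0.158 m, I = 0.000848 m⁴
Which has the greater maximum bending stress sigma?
Model: a beam in bending (y = distance from the neutral axis to the outermost fibre), so sigma = (M·y) / I (SI units).
  A: sigma = (330000 × 0.149) / 0.000473 = 1.04 × 10⁸ Pa = 104 MPa
  B: sigma = (339000 × 0.158) / 0.000848 = 6.316 × 10⁷ Pa = 63.16 MPa
104 MPa > 63.16 MPa, so A is larger.
Final answer: A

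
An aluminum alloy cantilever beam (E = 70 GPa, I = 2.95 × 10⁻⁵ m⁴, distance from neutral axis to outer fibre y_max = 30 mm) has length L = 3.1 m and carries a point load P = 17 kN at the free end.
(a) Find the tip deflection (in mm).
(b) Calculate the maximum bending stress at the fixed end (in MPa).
(a) Tip deflection of a cantilever with an end point load: δ = P·L^3 / (3·E·I). Convert P = 17 kN = 17000 N, E = 70 GPa = 7 × 10¹⁰ Pa.
  δ = (17000 × 3.1^3) / (3 × (7 × 10¹⁰) × (2.95 × 10⁻⁵)) = 0.08175 m = 81.75 mm
(b) Maximum bending moment at the fixed end: M = P·L = 17000 × 3.1 = 52700 N·m. Convert y_max = 30 mm = 0.03 m.
  σ = M·y_max / I = (52700 × 0.03) / (2.95 × 10⁻⁵) = 5.359 × 10⁷ Pa = 53.59 MPa
Final answer: (a) δ = 81.75 mm, (b) σ = 53.59 MPa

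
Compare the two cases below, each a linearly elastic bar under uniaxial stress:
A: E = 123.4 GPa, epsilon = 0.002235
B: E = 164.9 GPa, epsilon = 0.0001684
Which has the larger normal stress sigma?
Model: a linearly elastic bar under uniaxial stress, so sigma = E·epsilon (SI units).
  A: sigma = (1.234 × 10¹¹) × 0.002235 = 2.758 × 10⁸ Pa = 275.8 MPa
  B: sigma = (1.649 × 10¹¹) × 0.0001684 = 2.777 × 10⁷ Pa = 27.77 MPa
275.8 MPa > 27.77 MPa, so A is larger.
Final answer: A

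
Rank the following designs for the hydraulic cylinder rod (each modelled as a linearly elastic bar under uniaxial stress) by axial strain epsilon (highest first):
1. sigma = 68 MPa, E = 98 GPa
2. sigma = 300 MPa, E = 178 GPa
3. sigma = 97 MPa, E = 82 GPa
Model: a linearly elastic bar under uniaxial stress, so epsilon = sigma / E (SI units).
  Case 1: epsilon = (6.8 × 10⁷) / (9.8 × 10¹⁰) = 0.0006939
  Case 2: epsilon = (3 × 10⁸) / (1.78 × 10¹¹) = 0.001685
  Case 3: epsilon = (9.7 × 10⁷) / (8.2 × 10¹⁰) = 0.001183
Ordering: 0.001685 (case 2) > 0.001183 (case 3) > 0.0006939 (case 1)
Final answer: 2, 3, 1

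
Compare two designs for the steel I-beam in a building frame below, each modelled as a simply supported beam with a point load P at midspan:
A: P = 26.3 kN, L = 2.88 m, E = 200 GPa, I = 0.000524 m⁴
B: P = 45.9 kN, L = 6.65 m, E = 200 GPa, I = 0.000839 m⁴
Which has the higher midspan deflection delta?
Model: a simply supported beam with a point load P at midspan, so delta = (P·L^3) / (48·E·I) (SI units).
  A: delta = (26300 × 2.88^3) / (48 × (2 × 10¹¹) × 0.000524) = 0.0001249 m = 0.1249 mm
  B: delta = (45900 × 6.65^3) / (48 × (2 × 10¹¹) × 0.000839) = 0.001676 m = 1.676 mm
1.676 mm > 0.1249 mm, so B is larger.
Final answer: B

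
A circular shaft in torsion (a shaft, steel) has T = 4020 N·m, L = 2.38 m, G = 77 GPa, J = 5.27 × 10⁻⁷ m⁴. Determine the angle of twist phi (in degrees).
Model: a circular shaft in torsion, so phi = (T·L) / (G·J).
Convert to SI units:
  G = 77 GPa = 7.7 × 10¹⁰ Pa
Substitute:
  phi = (4020 × 2.38) / ((7.7 × 10¹⁰) × (5.27 × 10⁻⁷))
  phi = 0.2358 rad
Convert to degrees: phi = 0.2358 × 180/π = 13.51°
Final answer: phi = 13.51°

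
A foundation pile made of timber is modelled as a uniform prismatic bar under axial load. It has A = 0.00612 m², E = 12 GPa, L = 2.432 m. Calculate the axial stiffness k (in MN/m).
Model: a uniform prismatic bar under axial load, so k = (A·E) / L.
Convert to SI units:
  E = 12 GPa = 1.2 × 10¹⁰ Pa
Substitute:
  k = (0.00612 × (1.2 × 10¹⁰)) / 2.432
  k = 3.02 × 10⁷ N/m
Convert: k = 3.02 × 10⁷ N/m = 30.2 MN/m
Final answer: k = 30.2 MN/m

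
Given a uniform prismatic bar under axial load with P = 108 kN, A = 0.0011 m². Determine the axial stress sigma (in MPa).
Model: a uniform prismatic bar under axial load, so sigma = P / A.
Convert to SI units:
  P = 108 kN = 108000 N
Substitute:
  sigma = 108000 / 0.0011
  sigma = 9.818 × 10⁷ Pa
Convert: sigma = 9.818 × 10⁷ Pa = 98.18 MPa
Final answer: sigma = 98.18 MPa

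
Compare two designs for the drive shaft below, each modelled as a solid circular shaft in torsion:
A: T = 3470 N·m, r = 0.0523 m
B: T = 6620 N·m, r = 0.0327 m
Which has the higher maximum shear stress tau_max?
Model: a solid circular shaft in torsion, so tau_max = (2·T) / (π·r^3) (SI units).
  A: tau_max = (2 × 3470) / (π × 0.0523^3) = 1.544 × 10⁷ Pa = 15.44 MPa
  B: tau_max = (2 × 6620) / (π × 0.0327^3) = 1.205 × 10⁸ Pa = 120.5 MPa
120.5 MPa > 15.44 MPa, so B is larger.
Final answer: B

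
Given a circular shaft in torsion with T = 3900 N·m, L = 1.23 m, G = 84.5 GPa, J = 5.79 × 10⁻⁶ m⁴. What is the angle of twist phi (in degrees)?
Model: a circular shaft in torsion, so phi = (T·L) / (G·J).
Convert to SI units:
  G = 84.5 GPa = 8.45 × 10¹⁰ Pa
Substitute:
  phi = (3900 × 1.23) / ((8.45 × 10¹⁰) × (5.79 × 10⁻⁶))
  phi = 0.009805 rad
Convert to degrees: phi = 0.009805 × 180/π = 0.5618°
Final answer: phi = 0.5618°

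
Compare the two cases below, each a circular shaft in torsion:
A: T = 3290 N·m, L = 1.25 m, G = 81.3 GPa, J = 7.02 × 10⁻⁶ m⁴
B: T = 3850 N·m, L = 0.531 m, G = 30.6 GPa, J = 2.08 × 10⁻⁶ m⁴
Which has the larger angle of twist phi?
Model: a circular shaft in torsion, so phi = (T·L) / (G·J) (SI units).
  A: phi = (3290 × 1.25) / ((8.13 × 10¹⁰) × (7.02 × 10⁻⁶)) = 0.007206 rad = 0.4129°
  B: phi = (3850 × 0.531) / ((3.06 × 10¹⁰) × (2.08 × 10⁻⁶)) = 0.03212 rad = 1.84°
1.84° > 0.4129°, so B is larger.
Final answer: B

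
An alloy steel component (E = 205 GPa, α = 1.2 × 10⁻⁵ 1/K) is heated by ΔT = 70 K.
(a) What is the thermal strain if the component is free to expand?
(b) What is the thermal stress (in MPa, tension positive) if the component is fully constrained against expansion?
(a) Free thermal strain ε_th = α·ΔT = (1.2 × 10⁻⁵) × 70 = 0.00084
(b) Fully constrained, the expansion is suppressed, so σ = -E·α·ΔT. Convert E = 205 GPa = 2.05 × 10¹¹ Pa.
  σ = -(2.05 × 10¹¹) × (1.2 × 10⁻⁵) × 70 = -1.722 × 10⁸ Pa = -172.2 MPa (compressive)
Final answer: (a) ε_th = 0.00084, (b) σ = -172.2 MPa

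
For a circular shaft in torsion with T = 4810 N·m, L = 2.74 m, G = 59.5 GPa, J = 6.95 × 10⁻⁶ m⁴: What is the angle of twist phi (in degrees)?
Model: a circular shaft in torsion, so phi = (T·L) / (G·J).
Convert to SI units:
  G = 59.5 GPa = 5.95 × 10¹⁰ Pa
Substitute:
  phi = (4810 × 2.74) / ((5.95 × 10¹⁰) × (6.95 × 10⁻⁶))
  phi = 0.03187 rad
Convert to degrees: phi = 0.03187 × 180/π = 1.826°
Final answer: phi = 1.826°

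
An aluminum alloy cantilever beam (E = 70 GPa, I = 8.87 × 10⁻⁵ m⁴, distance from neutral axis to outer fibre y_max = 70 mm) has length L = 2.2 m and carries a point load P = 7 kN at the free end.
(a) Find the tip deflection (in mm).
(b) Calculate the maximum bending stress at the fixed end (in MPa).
(a) Tip deflection of a cantilever with an end point load: δ = P·L^3 / (3·E·I). Convert P = 7 kN = 7000 N, E = 70 GPa = 7 × 10¹⁰ Pa.
  δ = (7000 × 2.2^3) / (3 × (7 × 10¹⁰) × (8.87 × 10⁻⁵)) = 0.004002 m = 4.002 mm
(b) Maximum bending moment at the fixed end: M = P·L = 7000 × 2.2 = 15400 N·m. Convert y_max = 70 mm = 0.07 m.
  σ = M·y_max / I = (15400 × 0.07) / (8.87 × 10⁻⁵) = 1.215 × 10⁷ Pa = 12.15 MPa
Final answer: (a) δ = 4.002 mm, (b) σ = 12.15 MPa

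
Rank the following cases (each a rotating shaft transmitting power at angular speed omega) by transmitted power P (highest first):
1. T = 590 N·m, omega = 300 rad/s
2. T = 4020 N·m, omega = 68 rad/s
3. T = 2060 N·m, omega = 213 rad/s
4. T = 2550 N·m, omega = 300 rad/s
Model: a rotating shaft transmitting power at angular speed omega, so P = T·omega (SI units).
  Case 1: P = 590 × 300 = 177000 W = 177 kW
  Case 2: P = 4020 × 68 = 273400 W = 273.4 kW
  Case 3: P = 2060 × 213 = 438800 W = 438.8 kW
  Case 4: P = 2550 × 300 = 765000 W = 765 kW
Ordering: 765 kW (case 4) > 438.8 kW (case 3) > 273.4 kW (case 2) > 177 kW (case 1)
Final answer: 4, 3, 2, 1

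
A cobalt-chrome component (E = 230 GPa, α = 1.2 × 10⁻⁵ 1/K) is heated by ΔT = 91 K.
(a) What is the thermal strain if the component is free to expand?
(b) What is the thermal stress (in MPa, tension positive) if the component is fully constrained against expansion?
(a) Free thermal strain ε_th = α·ΔT = (1.2 × 10⁻⁵) × 91 = 0.001092
(b) Fully constrained, the expansion is suppressed, so σ = -E·α·ΔT. Convert E = 230 GPa = 2.3 × 10¹¹ Pa.
  σ = -(2.3 × 10¹¹) × (1.2 × 10⁻⁵) × 91 = -2.512 × 10⁸ Pa = -251.2 MPa (compressive)
Final answer: (a) ε_th = 0.001092, (b) σ = -251.2 MPa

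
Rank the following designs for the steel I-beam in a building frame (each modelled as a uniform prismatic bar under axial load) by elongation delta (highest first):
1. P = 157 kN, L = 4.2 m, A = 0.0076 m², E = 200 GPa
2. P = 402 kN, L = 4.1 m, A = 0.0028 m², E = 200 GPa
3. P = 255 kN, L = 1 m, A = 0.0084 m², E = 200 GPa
Model: a uniform prismatic bar under axial load, so delta = (P·L) / (A·E) (SI units).
  Case 1: delta = (157000 × 4.2) / (0.0076 × (2 × 10¹¹)) = 0.0004338 m = 0.4338 mm
  Case 2: delta = (402000 × 4.1) / (0.0028 × (2 × 10¹¹)) = 0.002943 m = 2.943 mm
  Case 3: delta = (255000 × 1) / (0.0084 × (2 × 10¹¹)) = 0.0001518 m = 0.1518 mm
Ordering: 2.943 mm (case 2) > 0.4338 mm (case 1) > 0.1518 mm (case 3)
Final answer: 2, 1, 3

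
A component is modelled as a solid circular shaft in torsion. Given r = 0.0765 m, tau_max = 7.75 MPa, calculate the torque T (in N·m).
Model: a solid circular shaft in torsion, so tau_max = (2·T) / (π·r^3).
Solve for T: T = (π·tau_max·r^3) / 2.
Convert to SI units:
  tau_max = 7.75 MPa = 7.75 × 10⁶ Pa
Substitute:
  T = (π × (7.75 × 10⁶) × 0.0765^3) / 2
  T = 5450 N·m
Final answer: T = 5450 N·m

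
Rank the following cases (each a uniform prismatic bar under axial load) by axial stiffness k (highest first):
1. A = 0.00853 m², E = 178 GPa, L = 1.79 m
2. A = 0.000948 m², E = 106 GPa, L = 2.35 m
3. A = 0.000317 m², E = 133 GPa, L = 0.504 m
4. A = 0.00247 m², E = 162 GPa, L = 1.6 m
Model: a uniform prismatic bar under axial load, so k = (A·E) / L (SI units).
  Case 1: k = (0.00853 × (1.78 × 10¹¹)) / 1.79 = 8.482 × 10⁸ N/m = 848.2 MN/m
  Case 2: k = (0.000948 × (1.06 × 10¹¹)) / 2.35 = 4.276 × 10⁷ N/m = 42.76 MN/m
  Case 3: k = (0.000317 × (1.33 × 10¹¹)) / 0.504 = 8.365 × 10⁷ N/m = 83.65 MN/m
  Case 4: k = (0.00247 × (1.62 × 10¹¹)) / 1.6 = 2.501 × 10⁸ N/m = 250.1 MN/m
Ordering: 848.2 MN/m (case 1) > 250.1 MN/m (case 4) > 83.65 MN/m (case 3) > 42.76 MN/m (case 2)
Final answer: 1, 4, 3, 2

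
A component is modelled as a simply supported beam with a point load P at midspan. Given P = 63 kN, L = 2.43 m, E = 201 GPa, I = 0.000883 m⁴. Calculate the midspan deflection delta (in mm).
Model: a simply supported beam with a point load P at midspan, so delta = (P·L^3) / (48·E·I).
Convert to SI units:
  P = 63 kN = 63000 N
  E = 201 GPa = 2.01 × 10¹¹ Pa
Substitute:
  delta = (63000 × 2.43^3) / (48 × (2.01 × 10¹¹) × 0.000883)
  delta = 0.0001061 m
Convert: delta = 0.0001061 m = 0.1061 mm
Final answer: delta = 0.1061 mm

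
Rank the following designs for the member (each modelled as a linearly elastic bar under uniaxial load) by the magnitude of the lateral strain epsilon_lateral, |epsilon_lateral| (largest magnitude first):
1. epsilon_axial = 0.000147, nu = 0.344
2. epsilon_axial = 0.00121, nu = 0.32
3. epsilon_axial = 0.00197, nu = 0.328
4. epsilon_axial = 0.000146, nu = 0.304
Model: a linearly elastic bar under uniaxial load, so epsilon_lateral = -nu·epsilon_axial (SI units).
  Case 1: epsilon_lateral = -(0.344 × 0.000147) = -5.057 × 10⁻⁵
  Case 2: epsilon_lateral = -(0.32 × 0.00121) = -0.0003872
  Case 3: epsilon_lateral = -(0.328 × 0.00197) = -0.0006462
  Case 4: epsilon_lateral = -(0.304 × 0.000146) = -4.438 × 10⁻⁵
Ordering by |epsilon_lateral|: 0.0006462 (case 3) > 0.0003872 (case 2) > 5.057 × 10⁻⁵ (case 1) > 4.438 × 10⁻⁵ (case 4)
Final answer: 3, 2, 1, 4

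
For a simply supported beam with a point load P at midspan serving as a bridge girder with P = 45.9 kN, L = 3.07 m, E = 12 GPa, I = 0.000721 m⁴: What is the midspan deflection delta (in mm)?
Model: a simply supported beam with a point load P at midspan, so delta = (P·L^3) / (48·E·I).
Convert to SI units:
  P = 45.9 kN = 45900 N
  E = 12 GPa = 1.2 × 10¹⁰ Pa
Substitute:
  delta = (45900 × 3.07^3) / (48 × (1.2 × 10¹⁰) × 0.000721)
  delta = 0.003198 m
Convert: delta = 0.003198 m = 3.198 mm
Final answer: delta = 3.198 mm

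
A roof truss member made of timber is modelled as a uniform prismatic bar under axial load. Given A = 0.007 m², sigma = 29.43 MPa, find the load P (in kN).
Model: a uniform prismatic bar under axial load, so sigma = P / A.
Solve for P: P = sigma·A.
Convert to SI units:
  sigma = 29.43 MPa = 2.943 × 10⁷ Pa
Substitute:
  P = (2.943 × 10⁷) × 0.007
  P = 206000 N
Convert: P = 206000 N = 206 kN
Final answer: P = 206 kN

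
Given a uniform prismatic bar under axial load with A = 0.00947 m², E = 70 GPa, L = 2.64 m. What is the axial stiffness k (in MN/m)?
Model: a uniform prismatic bar under axial load, so k = (A·E) / L.
Convert to SI units:
  E = 70 GPa = 7 × 10¹⁰ Pa
Substitute:
  k = (0.00947 × (7 × 10¹⁰)) / 2.64
  k = 2.511 × 10⁸ N/m
Convert: k = 2.511 × 10⁸ N/m = 251.1 MN/m
Final answer: k = 251.1 MN/m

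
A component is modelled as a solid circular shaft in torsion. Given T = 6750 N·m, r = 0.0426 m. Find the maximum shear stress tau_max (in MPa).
Model: a solid circular shaft in torsion, so tau_max = (2·T) / (π·r^3).
Substitute:
  tau_max = (2 × 6750) / (π × 0.0426^3)
  tau_max = 5.558 × 10⁷ Pa
Convert: tau_max = 5.558 × 10⁷ Pa = 55.58 MPa
Final answer: tau_max = 55.58 MPa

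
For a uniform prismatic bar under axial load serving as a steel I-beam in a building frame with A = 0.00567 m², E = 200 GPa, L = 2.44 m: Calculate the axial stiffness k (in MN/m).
Model: a uniform prismatic bar under axial load, so k = (A·E) / L.
Convert to SI units:
  E = 200 GPa = 2 × 10¹¹ Pa
Substitute:
  k = (0.00567 × (2 × 10¹¹)) / 2.44
  k = 4.648 × 10⁸ N/m
Convert: k = 4.648 × 10⁸ N/m = 464.8 MN/m
Final answer: k = 464.8 MN/m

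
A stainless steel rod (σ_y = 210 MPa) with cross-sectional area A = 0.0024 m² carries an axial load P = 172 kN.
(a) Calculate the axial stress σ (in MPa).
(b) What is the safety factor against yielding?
(a) Axial stress σ = P/A. Convert P = 172 kN = 172000 N.
  σ = 172000 / 0.0024 = 7.167 × 10⁷ Pa = 71.67 MPa
(b) Safety factor SF = σ_y/σ = 210 / 71.67 = 2.93
Final answer: (a) σ = 71.67 MPa, (b) SF = 2.93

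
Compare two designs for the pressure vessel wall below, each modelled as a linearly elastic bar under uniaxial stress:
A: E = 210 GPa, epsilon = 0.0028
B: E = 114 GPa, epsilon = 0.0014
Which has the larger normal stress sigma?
Model: a linearly elastic bar under uniaxial stress, so sigma = E·epsilon (SI units).
  A: sigma = (2.1 × 10¹¹) × 0.0028 = 5.88 × 10⁸ Pa = 588 MPa
  B: sigma = (1.14 × 10¹¹) × 0.0014 = 1.596 × 10⁸ Pa = 159.6 MPa
588 MPa > 159.6 MPa, so A is larger.
Final answer: A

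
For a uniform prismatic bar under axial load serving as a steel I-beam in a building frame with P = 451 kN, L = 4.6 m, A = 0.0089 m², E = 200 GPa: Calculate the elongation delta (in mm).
Model: a uniform prismatic bar under axial load, so delta = (P·L) / (A·E).
Convert to SI units:
  P = 451 kN = 451000 N
  E = 200 GPa = 2 × 10¹¹ Pa
Substitute:
  delta = (451000 × 4.6) / (0.0089 × (2 × 10¹¹))
  delta = 0.001166 m
Convert: delta = 0.001166 m = 1.166 mm
Final answer: delta = 1.166 mm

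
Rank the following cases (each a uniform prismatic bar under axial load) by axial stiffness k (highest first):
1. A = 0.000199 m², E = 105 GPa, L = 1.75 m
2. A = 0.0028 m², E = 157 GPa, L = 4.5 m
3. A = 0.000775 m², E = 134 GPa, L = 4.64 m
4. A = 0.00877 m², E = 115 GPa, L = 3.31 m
Model: a uniform prismatic bar under axial load, so k = (A·E) / L (SI units).
  Case 1: k = (0.000199 × (1.05 × 10¹¹)) / 1.75 = 1.194 × 10⁷ N/m = 11.94 MN/m
  Case 2: k = (0.0028 × (1.57 × 10¹¹)) / 4.5 = 9.769 × 10⁷ N/m = 97.69 MN/m
  Case 3: k = (0.000775 × (1.34 × 10¹¹)) / 4.64 = 2.238 × 10⁷ N/m = 22.38 MN/m
  Case 4: k = (0.00877 × (1.15 × 10¹¹)) / 3.31 = 3.047 × 10⁸ N/m = 304.7 MN/m
Ordering: 304.7 MN/m (case 4) > 97.69 MN/m (case 2) > 22.38 MN/m (case 3) > 11.94 MN/m (case 1)
Final answer: 4, 2, 3, 1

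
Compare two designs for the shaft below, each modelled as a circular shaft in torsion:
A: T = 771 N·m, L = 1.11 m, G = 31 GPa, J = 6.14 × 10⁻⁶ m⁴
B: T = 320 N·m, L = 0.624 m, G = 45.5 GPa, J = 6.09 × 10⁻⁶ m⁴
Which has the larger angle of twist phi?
Model: a circular shaft in torsion, so phi = (T·L) / (G·J) (SI units).
  A: phi = (771 × 1.11) / ((3.1 × 10¹⁰) × (6.14 × 10⁻⁶)) = 0.004496 rad = 0.2576°
  B: phi = (320 × 0.624) / ((4.55 × 10¹⁰) × (6.09 × 10⁻⁶)) = 0.0007206 rad = 0.04129°
0.2576° > 0.04129°, so A is larger.
Final answer: A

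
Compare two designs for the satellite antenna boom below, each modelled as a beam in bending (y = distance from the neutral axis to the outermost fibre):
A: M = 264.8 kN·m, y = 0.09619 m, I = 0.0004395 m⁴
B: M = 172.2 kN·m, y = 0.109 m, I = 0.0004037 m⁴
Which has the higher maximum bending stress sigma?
Model: a beam in bending (y = distance from the neutral axis to the outermost fibre), so sigma = (M·y) / I (SI units).
  A: sigma = (264800 × 0.09619) / 0.0004395 = 5.795 × 10⁷ Pa = 57.95 MPa
  B: sigma = (172200 × 0.109) / 0.0004037 = 4.649 × 10⁷ Pa = 46.49 MPa
57.95 MPa > 46.49 MPa, so A is larger.
Final answer: A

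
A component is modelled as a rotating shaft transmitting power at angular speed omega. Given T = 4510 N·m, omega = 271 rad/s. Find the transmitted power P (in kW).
Model: a rotating shaft transmitting power at angular speed omega, so P = T·omega.
Substitute:
  P = 4510 × 271
  P = 1.222 × 10⁶ W
Convert: P = 1.222 × 10⁶ W = 1222 kW
Final answer: P = 1222 kW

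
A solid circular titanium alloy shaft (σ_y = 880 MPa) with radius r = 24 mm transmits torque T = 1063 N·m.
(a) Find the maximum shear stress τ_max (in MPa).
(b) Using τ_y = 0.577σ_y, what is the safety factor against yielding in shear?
(a) For a solid circular shaft, τ_max = T·r/J with J = π·r^4/2, i.e. τ_max = 2·T / (π·r^3). Convert r = 24 mm = 0.024 m.
  τ_max = (2 × 1063) / (π × 0.024^3) = 4.895 × 10⁷ Pa = 48.95 MPa
(b) τ_y = 0.577 × 880 = 507.76 MPa
  SF = τ_y/τ_max = 507.76 / 48.95 = 10.37
Final answer: (a) τ_max = 48.95 MPa, (b) SF = 10.37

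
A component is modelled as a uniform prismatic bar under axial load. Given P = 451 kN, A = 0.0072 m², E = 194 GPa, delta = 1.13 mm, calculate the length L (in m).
Model: a uniform prismatic bar under axial load, so delta = (P·L) / (A·E).
Solve for L: L = (delta·A·E) / P.
Convert to SI units:
  P = 451 kN = 451000 N
  E = 194 GPa = 1.94 × 10¹¹ Pa
  delta = 1.13 mm = 0.00113 m
Substitute:
  L = (0.00113 × 0.0072 × (1.94 × 10¹¹)) / 451000
  L = 3.5 m
Final answer: L = 3.5 m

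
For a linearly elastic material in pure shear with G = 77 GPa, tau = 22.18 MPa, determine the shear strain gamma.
Model: a linearly elastic material in pure shear, so tau = G·gamma.
Solve for gamma: gamma = tau / G.
Convert to SI units:
  G = 77 GPa = 7.7 × 10¹⁰ Pa
  tau = 22.18 MPa = 2.218 × 10⁷ Pa
Substitute:
  gamma = (2.218 × 10⁷) / (7.7 × 10¹⁰)
  gamma = 0.0002881
Final answer: gamma = 0.0002881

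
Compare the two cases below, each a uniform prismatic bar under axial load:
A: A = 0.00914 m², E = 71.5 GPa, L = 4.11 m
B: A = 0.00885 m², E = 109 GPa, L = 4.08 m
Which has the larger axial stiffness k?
Model: a uniform prismatic bar under axial load, so k = (A·E) / L (SI units).
  A: k = (0.00914 × (7.15 × 10¹⁰)) / 4.11 = 1.59 × 10⁸ N/m = 159 MN/m
  B: k = (0.00885 × (1.09 × 10¹¹)) / 4.08 = 2.364 × 10⁸ N/m = 236.4 MN/m
236.4 MN/m > 159 MN/m, so B is larger.
Final answer: B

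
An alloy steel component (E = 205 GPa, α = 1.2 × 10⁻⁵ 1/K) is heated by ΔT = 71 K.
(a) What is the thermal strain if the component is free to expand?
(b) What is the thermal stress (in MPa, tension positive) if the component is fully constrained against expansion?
(a) Free thermal strain ε_th = α·ΔT = (1.2 × 10⁻⁵) × 71 = 0.000852
(b) Fully constrained, the expansion is suppressed, so σ = -E·α·ΔT. Convert E = 205 GPa = 2.05 × 10¹¹ Pa.
  σ = -(2.05 × 10¹¹) × (1.2 × 10⁻⁵) × 71 = -1.747 × 10⁸ Pa = -174.7 MPa (compressive)
Final answer: (a) ε_th = 0.000852, (b) σ = -174.7 MPa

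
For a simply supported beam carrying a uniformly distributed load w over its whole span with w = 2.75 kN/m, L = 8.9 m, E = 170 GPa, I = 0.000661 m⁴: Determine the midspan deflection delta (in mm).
Model: a simply supported beam carrying a uniformly distributed load w over its whole span, so delta = (5·w·L^4) / (384·E·I).
Convert to SI units:
  w = 2.75 kN/m = 2750 N/m
  E = 170 GPa = 1.7 × 10¹¹ Pa
Substitute:
  delta = (5 × 2750 × 8.9^4) / (384 × (1.7 × 10¹¹) × 0.000661)
  delta = 0.001999 m
Convert: delta = 0.001999 m = 1.999 mm
Final answer: delta = 1.999 mm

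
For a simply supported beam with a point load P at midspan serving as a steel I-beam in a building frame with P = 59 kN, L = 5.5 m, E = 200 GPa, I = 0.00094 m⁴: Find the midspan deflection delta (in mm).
Model: a simply supported beam with a point load P at midspan, so delta = (P·L^3) / (48·E·I).
Convert to SI units:
  P = 59 kN = 59000 N
  E = 200 GPa = 2 × 10¹¹ Pa
Substitute:
  delta = (59000 × 5.5^3) / (48 × (2 × 10¹¹) × 0.00094)
  delta = 0.001088 m
Convert: delta = 0.001088 m = 1.088 mm
Final answer: delta = 1.088 mm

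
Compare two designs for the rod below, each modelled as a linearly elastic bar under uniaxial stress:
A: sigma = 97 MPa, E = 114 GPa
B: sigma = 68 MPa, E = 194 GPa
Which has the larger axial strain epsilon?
Model: a linearly elastic bar under uniaxial stress, so epsilon = sigma / E (SI units).
  A: epsilon = (9.7 × 10⁷) / (1.14 × 10¹¹) = 0.0008509
  B: epsilon = (6.8 × 10⁷) / (1.94 × 10¹¹) = 0.0003505
0.0008509 > 0.0003505, so A is larger.
Final answer: A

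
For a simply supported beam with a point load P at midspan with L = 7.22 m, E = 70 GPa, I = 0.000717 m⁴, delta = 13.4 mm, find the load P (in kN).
Model: a simply supported beam with a point load P at midspan, so delta = (P·L^3) / (48·E·I).
Solve for P: P = (48·delta·E·I) / L^3.
Convert to SI units:
  E = 70 GPa = 7 × 10¹⁰ Pa
  delta = 13.4 mm = 0.0134 m
Substitute:
  P = (48 × 0.0134 × (7 × 10¹⁰) × 0.000717) / 7.22^3
  P = 85770 N
Convert: P = 85770 N = 85.77 kN
Final answer: P = 85.77 kN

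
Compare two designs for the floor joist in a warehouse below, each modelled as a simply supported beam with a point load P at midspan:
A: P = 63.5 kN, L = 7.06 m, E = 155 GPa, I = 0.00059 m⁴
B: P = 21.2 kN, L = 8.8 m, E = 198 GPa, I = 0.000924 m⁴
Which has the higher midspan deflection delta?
Model: a simply supported beam with a point load P at midspan, so delta = (P·L^3) / (48·E·I) (SI units).
  A: delta = (63500 × 7.06^3) / (48 × (1.55 × 10¹¹) × 0.00059) = 0.005091 m = 5.091 mm
  B: delta = (21200 × 8.8^3) / (48 × (1.98 × 10¹¹) × 0.000924) = 0.001645 m = 1.645 mm
5.091 mm > 1.645 mm, so A is larger.
Final answer: A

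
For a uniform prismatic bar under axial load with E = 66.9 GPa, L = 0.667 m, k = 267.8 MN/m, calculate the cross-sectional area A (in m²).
Model: a uniform prismatic bar under axial load, so k = (A·E) / L.
Solve for A: A = (k·L) / E.
Convert to SI units:
  E = 66.9 GPa = 6.69 × 10¹⁰ Pa
  k = 267.8 MN/m = 2.678 × 10⁸ N/m
Substitute:
  A = ((2.678 × 10⁸) × 0.667) / (6.69 × 10¹⁰)
  A = 0.00267 m²
Final answer: A = 0.00267 m²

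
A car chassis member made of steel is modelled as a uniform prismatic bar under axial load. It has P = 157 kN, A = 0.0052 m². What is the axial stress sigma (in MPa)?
Model: a uniform prismatic bar under axial load, so sigma = P / A.
Convert to SI units:
  P = 157 kN = 157000 N
Substitute:
  sigma = 157000 / 0.0052
  sigma = 3.019 × 10⁷ Pa
Convert: sigma = 3.019 × 10⁷ Pa = 30.19 MPa
Final answer: sigma = 30.19 MPa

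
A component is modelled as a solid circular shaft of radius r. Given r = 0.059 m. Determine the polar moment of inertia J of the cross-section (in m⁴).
Model: a solid circular shaft of radius r, so J = (π·r^4) / 2.
Substitute:
  J = (π × 0.059^4) / 2
  J = 1.903 × 10⁻⁵ m⁴
Final answer: J = 1.903 × 10⁻⁵ m⁴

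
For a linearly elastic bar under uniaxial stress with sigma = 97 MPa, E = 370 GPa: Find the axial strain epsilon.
Model: a linearly elastic bar under uniaxial stress, so epsilon = sigma / E.
Convert to SI units:
  sigma = 97 MPa = 9.7 × 10⁷ Pa
  E = 370 GPa = 3.7 × 10¹¹ Pa
Substitute:
  epsilon = (9.7 × 10⁷) / (3.7 × 10¹¹)
  epsilon = 0.0002622
Final answer: epsilon = 0.0002622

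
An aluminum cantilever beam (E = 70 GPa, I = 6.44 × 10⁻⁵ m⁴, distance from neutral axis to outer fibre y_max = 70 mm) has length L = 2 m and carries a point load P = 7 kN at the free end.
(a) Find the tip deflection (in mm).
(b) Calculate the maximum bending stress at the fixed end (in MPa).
(a) Tip deflection of a cantilever with an end point load: δ = P·L^3 / (3·E·I). Convert P = 7 kN = 7000 N, E = 70 GPa = 7 × 10¹⁰ Pa.
  δ = (7000 × 2^3) / (3 × (7 × 10¹⁰) × (6.44 × 10⁻⁵)) = 0.004141 m = 4.141 mm
(b) Maximum bending moment at the fixed end: M = P·L = 7000 × 2 = 14000 N·m. Convert y_max = 70 mm = 0.07 m.
  σ = M·y_max / I = (14000 × 0.07) / (6.44 × 10⁻⁵) = 1.522 × 10⁷ Pa = 15.22 MPa
Final answer: (a) δ = 4.141 mm, (b) σ = 15.22 MPa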